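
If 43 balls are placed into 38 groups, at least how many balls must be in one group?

By the pigeonhole principle: ceiling(43/38).

Final answer: 2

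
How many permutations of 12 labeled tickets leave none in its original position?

Use the recurrence D(n) = (n-1)(D(n-1) + D(n-2)) with D(0)=1, D(1)=0.
D(2) = 1 x (0 + 1) = 1
D(3) = 2 x (1 + 0) = 2
D(4) = 3 x (2 + 1) = 9
D(5) = 4 x (9 + 2) = 44
D(6) = 5 x (44 + 9) = 265
D(7) = 6 x (265 + 44) = 1854
D(8) = 7 x (1854 + 265) = 14833
D(9) = 8 x (14833 + 1854) = 133496
D(10) = 9 x (133496 + 14833) = 1334961
D(11) = 10 x (1334961 + 133496) = 14684570
D(12) = 11 x (D(11) + D(10)) = 11 x (14684570 + 1334961)

Final answer: D(12) = 176214841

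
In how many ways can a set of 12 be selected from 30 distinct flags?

C(30,12) = 30!/(12! x 18!).

Final answer: \binom{30}{12} = 86493225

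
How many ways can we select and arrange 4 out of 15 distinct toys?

P(15,4) = 15!/(15-4)! = 15!/11!.

Final answer: P(15,4) = 32760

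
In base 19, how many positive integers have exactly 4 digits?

In base 19, the leading digit has 18 choices (1..18); each of the remaining 3 digits has 19 choices.
Total: 18 x 19^3.

Final answer: 123462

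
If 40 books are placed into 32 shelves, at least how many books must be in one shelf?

By the pigeonhole principle: ceiling(40/32).

Final answer: 2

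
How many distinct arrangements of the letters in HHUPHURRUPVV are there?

Letters (H:3, P:2, R:2, U:3, V:2). Total letters: 12.
Permutations = 12!/(3! x 3! x 2! x 2! x 2!).

Final answer: 1663200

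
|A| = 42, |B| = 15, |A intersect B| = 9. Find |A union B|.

|A union B| = |A| + |B| - |A intersect B| = 42 + 15 - 9.

Final answer: 48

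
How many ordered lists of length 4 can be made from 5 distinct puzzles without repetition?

P(5,4) = 5!/(5-4)! = 5!/1!.

Final answer: P(5,4) = 120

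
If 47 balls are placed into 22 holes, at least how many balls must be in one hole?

By the pigeonhole principle: ceiling(47/22).

Final answer: 3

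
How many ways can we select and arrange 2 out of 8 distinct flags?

P(8,2) = 8!/(8-2)! = 8!/6!.

Final answer: P(8,2) = 56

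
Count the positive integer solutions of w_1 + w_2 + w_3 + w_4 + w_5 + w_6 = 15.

Substitute w'_i = w_i - 1 (so w'_i >= 0). Then sum w'_i = 15 - 6 = 9.
Stars and bars: C(9+6-1, 6-1) = C(14,5).

Final answer: C(14,5) = 2002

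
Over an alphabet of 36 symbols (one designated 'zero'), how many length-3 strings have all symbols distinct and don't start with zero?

The leading digit has 35 choices (anything but zero); the next has 35 (anything but the first), then 34, and so on, one fewer each time.
Total: 35 x 35 x 34.

Final answer: 41650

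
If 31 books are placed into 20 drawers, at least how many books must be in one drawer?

By the pigeonhole principle: ceiling(31/20).

Final answer: 2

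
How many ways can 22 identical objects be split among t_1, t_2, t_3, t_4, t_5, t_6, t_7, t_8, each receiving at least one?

Substitute t'_i = t_i - 1 (so t'_i >= 0). Then sum t'_i = 22 - 8 = 14.
Stars and bars: C(14+8-1, 8-1) = C(21,7).

Final answer: C(21,7) = 116280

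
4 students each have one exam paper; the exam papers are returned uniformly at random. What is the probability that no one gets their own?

Use the recurrence D(n) = (n-1)(D(n-1) + D(n-2)) with D(0)=1, D(1)=0.
Building up: D(2)=1, D(3)=2, D(4)=9.
Total arrangements: 4! = 24.
Probability = D(4)/4! = 3/8.

Final answer: D(4)/4! = 9/24 = 0.375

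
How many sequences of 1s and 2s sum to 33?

Let f(n) count the ways. The last step is size 1 or 2, so f(n) = f(n-1) + f(n-2) with f(1)=1, f(2)=2.
Iterating the recurrence: f(1)=1, f(2)=2, f(3)=3, f(4)=5, f(5)=8, f(6)=13, f(7)=21, f(8)=34, f(9)=55, f(10)=89, f(11)=144, f(12)=233, f(13)=377, f(14)=610, f(15)=987, f(16)=1597, f(17)=2584, f(18)=4181, f(19)=6765, f(20)=10946, f(21)=17711, f(22)=28657, f(23)=46368, f(24)=75025, f(25)=121393, f(26)=196418, f(27)=317811, f(28)=514229, f(29)=832040, f(30)=1346269, f(31)=2178309, f(32)=3524578, f(33)=5702887.

Final answer: 5702887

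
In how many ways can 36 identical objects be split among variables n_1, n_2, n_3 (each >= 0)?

Stars and bars with 36 stars and 2 bars:
C(36+3-1, 3-1) = C(38,2).

Final answer: C(38,2) = 703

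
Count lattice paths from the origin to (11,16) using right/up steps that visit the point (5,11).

Paths (0,0)->(5,11): C(16,11) = 4368.
Paths (5,11)->(11,16): C(11,5) = 462.
By multiplication principle: 4368 x 462.

Final answer: 2018016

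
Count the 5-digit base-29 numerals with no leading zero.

In base 29, the leading digit has 28 choices (1..28); each of the remaining 4 digits has 29 choices.
Total: 28 x 29^4.

Final answer: 19803868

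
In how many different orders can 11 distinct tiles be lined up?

The number of ways to arrange 11 distinct objects is 11!.

Final answer: 11! = 39916800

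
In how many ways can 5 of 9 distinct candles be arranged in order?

P(9,5) = 9!/(9-5)! = 9!/4!.

Final answer: P(9,5) = 15120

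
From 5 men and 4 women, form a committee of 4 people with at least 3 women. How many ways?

Sum over valid woman counts:
C(4,3)C(5,1) = 20
C(4,4)C(5,0) = 1
Total: 20 + 1.

Final answer: 21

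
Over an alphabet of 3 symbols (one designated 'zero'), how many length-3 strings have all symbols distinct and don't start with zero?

First digit: 2 (nonzero). Second: 2 (not first). Third: 1, etc.
Total: 2 x 2 x 1.

Final answer: 4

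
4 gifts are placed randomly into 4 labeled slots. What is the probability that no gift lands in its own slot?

Use the recurrence D(n) = (n-1)(D(n-1) + D(n-2)) with D(0)=1, D(1)=0.
Building up: D(2)=1, D(3)=2, D(4)=9.
Total arrangements: 4! = 24.
Probability = D(4)/4! = 3/8.

Final answer: D(4)/4! = 9/24 = 0.375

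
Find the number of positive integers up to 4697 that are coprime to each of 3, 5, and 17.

|div by 3|=1565, |div by 5|=939, |div by 17|=276.
|div by 3&5|=313, |div by 3&17|=92, |div by 5&17|=55, |div by all|=18.
By inclusion-exclusion, divisible by at least one: 1565+939+276-313-92-55+18 = 2338.
Not divisible by any: 4697 - 2338.

Final answer: 2359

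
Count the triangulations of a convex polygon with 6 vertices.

This is counted by the nth Catalan number C_n. Here n = 6 - 2 = 4.
C_n = (2n)!/(n!(n+1)!), so C_{4} = 8!/(4! x 5!) = C(8,4)/5 = 70/5.

Final answer: C_{4} = 14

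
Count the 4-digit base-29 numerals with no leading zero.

Leading digit: 28 options (nonzero). Other 3 digit(s): 29 options each.
Total: 28 x 29^3.

Final answer: 682892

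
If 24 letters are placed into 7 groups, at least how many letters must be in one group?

By the pigeonhole principle: ceiling(24/7).

Final answer: 4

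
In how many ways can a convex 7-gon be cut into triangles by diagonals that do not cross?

This is a standard Catalan-number count: the answer is C_n. Here n = 7 - 2 = 5.
C_n = (2n)!/(n!(n+1)!), so C_{5} = 10!/(5! x 6!) = C(10,5)/6 = 252/6.

Final answer: C_{5} = 42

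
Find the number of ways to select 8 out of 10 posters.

C(10,8) = 10!/(8! x 2!).

Final answer: \binom{10}{8} = 45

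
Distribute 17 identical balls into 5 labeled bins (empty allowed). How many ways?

Stars and bars: C(n+k-1, k-1) = C(21,4).

Final answer: C(21,4) = 5985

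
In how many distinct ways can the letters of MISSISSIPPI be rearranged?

Letters (I:4, M:1, P:2, S:4). Total letters: 11.
Permutations = 11!/(4! x 4! x 2!).

Final answer: 34650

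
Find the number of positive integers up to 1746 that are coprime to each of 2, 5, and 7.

|div by 2|=873, |div by 5|=349, |div by 7|=249.
|div by 2&5|=174, |div by 2&7|=124, |div by 5&7|=49, |div by all|=24.
By inclusion-exclusion, divisible by at least one: 873+349+249-174-124-49+24 = 1148.
Not divisible by any: 1746 - 1148.

Final answer: 598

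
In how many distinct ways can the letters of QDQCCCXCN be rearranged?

Letters (C:4, D:1, N:1, Q:2, X:1). Total letters: 9.
Permutations = 9!/(4! x 2!).

Final answer: 7560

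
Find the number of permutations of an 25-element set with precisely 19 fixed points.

Choose which 19 elements are fixed: C(25,19) = 177100.
Derange the remaining 6 using D(j) = (j-1)(D(j-1) + D(j-2)), D(0)=1, D(1)=0: D(2)=1, D(3)=2, D(4)=9, D(5)=44, D(6)=265.
Total: 177100 x 265.

Final answer: C(25,19) D(6) = 46931500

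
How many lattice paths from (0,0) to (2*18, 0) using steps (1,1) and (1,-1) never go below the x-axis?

Total monotonic paths to (18,18): C(36,18) = 9075135300.
By the reflection principle, paths that go above the diagonal number C(36,19) = 8597496600.
Valid Dyck paths: 9075135300 - 8597496600.
(Equivalently, C_{18} = C(36,18)/19 = 9075135300/19.)

Final answer: C_{18} = 477638700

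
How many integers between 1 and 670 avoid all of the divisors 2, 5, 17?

|div by 2|=335, |div by 5|=134, |div by 17|=39.
|div by 2&5|=67, |div by 2&17|=19, |div by 5&17|=7, |div by all|=3.
By inclusion-exclusion, divisible by at least one: 335+134+39-67-19-7+3 = 418.
Not divisible by any: 670 - 418.

Final answer: 252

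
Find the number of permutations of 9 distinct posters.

The number of ways to arrange 9 distinct objects is 9!.

Final answer: 9! = 362880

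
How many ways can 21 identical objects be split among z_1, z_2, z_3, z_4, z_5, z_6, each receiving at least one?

Substitute z'_i = z_i - 1 (so z'_i >= 0). Then sum z'_i = 21 - 6 = 15.
Stars and bars: C(15+6-1, 6-1) = C(20,5).

Final answer: C(20,5) = 15504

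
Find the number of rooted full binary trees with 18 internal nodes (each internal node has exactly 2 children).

This is a standard Catalan-number count: the answer is C_n. Here n = 18.
C_n = (2n)!/(n!(n+1)!), so C_{18} = 36!/(18! x 19!) = C(36,18)/19 = 9075135300/19.

Final answer: C_{18} = 477638700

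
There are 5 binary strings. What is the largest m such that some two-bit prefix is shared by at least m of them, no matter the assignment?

There are 4 possible values for two-bit prefix. With 5 binary strings and 4 categories, by pigeonhole: ceiling(5/4).

Final answer: 2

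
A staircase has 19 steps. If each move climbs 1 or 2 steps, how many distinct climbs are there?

Let f(n) count the ways. The last step is size 1 or 2, so f(n) = f(n-1) + f(n-2) with f(1)=1, f(2)=2.
Building up term by term: f(1)=1, f(2)=2, f(3)=3, f(4)=5, f(5)=8, f(6)=13, f(7)=21, f(8)=34, f(9)=55, f(10)=89, f(11)=144, f(12)=233, f(13)=377, f(14)=610, f(15)=987, f(16)=1597, f(17)=2584, f(18)=4181, f(19)=6765.

Final answer: 6765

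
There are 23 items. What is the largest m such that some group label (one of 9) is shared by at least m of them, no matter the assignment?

There are 9 possible values for group label (one of 9). With 23 items and 9 categories, by pigeonhole: ceiling(23/9).

Final answer: 3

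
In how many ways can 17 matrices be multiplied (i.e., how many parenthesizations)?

This is counted by the nth Catalan number C_n. Here n = 17 - 1 = 16.
C_n = (2n)!/(n!(n+1)!), so C_{16} = 32!/(16! x 17!) = C(32,16)/17 = 601080390/17.

Final answer: C_{16} = 35357670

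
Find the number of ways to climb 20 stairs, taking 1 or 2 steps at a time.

Let f(n) count the ways. The last step is size 1 or 2, so f(n) = f(n-1) + f(n-2) with f(1)=1, f(2)=2.
Building up term by term: f(1)=1, f(2)=2, f(3)=3, f(4)=5, f(5)=8, f(6)=13, f(7)=21, f(8)=34, f(9)=55, f(10)=89, f(11)=144, f(12)=233, f(13)=377, f(14)=610, f(15)=987, f(16)=1597, f(17)=2584, f(18)=4181, f(19)=6765, f(20)=10946.

Final answer: 10946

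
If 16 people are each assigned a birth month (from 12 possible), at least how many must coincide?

There are 12 possible values for birth month. With 16 people and 12 categories, by pigeonhole: ceiling(16/12).

Final answer: 2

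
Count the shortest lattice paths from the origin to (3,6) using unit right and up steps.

Each path has 3 right steps and 6 up steps in some order (9 steps total).
Choose which 6 of the 9 steps are up: C(9,6).

Final answer: C(9,6) = 84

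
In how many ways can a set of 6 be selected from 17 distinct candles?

C(17,6) = 17!/(6! x (17-6)!).

Final answer: C(17,6) = 12376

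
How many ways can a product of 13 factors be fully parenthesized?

This is a standard Catalan-number count: the answer is C_n. Here n = 13 - 1 = 12.
C_n = C(2n,n) - C(2n,n+1), so C_{12} = C(24,12) - C(24,13) = 2704156 - 2496144.

Final answer: C_{12} = 208012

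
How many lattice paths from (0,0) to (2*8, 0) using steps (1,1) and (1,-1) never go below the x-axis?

Total monotonic paths to (8,8): C(16,8) = 12870.
A path is bad iff it touches y = x + 1; reflecting its initial segment maps bad paths bijectively onto all paths to (7,9), of which there are C(16,9) = 11440.
Valid Dyck paths: 12870 - 11440.
(These counts are the Catalan numbers.)

Final answer: C_{8} = 1430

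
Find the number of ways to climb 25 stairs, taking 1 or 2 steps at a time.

Condition on the final move: it is a 1-step (f(n-1) ways to get there) or a 2-step (f(n-2) ways), so f(n) = f(n-1) + f(n-2), with f(1)=1, f(2)=2.
Iterating the recurrence: f(1)=1, f(2)=2, f(3)=3, f(4)=5, f(5)=8, f(6)=13, f(7)=21, f(8)=34, f(9)=55, f(10)=89, f(11)=144, f(12)=233, f(13)=377, f(14)=610, f(15)=987, f(16)=1597, f(17)=2584, f(18)=4181, f(19)=6765, f(20)=10946, f(21)=17711, f(22)=28657, f(23)=46368, f(24)=75025, f(25)=121393.

Final answer: 121393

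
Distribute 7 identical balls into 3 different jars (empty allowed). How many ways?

Stars and bars: C(n+k-1, k-1) = C(9,2).

Final answer: C(9,2) = 36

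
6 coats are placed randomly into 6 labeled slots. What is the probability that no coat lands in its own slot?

Use the recurrence D(n) = (n-1)(D(n-1) + D(n-2)) with D(0)=1, D(1)=0.
Building up: D(2)=1, D(3)=2, D(4)=9, D(5)=44, D(6)=265.
Total arrangements: 6! = 720.
Probability = D(6)/6! = 53/144.

Final answer: D(6)/6! = 265/720 = 0.368056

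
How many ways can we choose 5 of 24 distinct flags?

C(24,5) = 24!/(5! x (24-5)!).

Final answer: C(24,5) = 42504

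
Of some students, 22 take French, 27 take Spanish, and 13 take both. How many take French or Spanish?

|A union B| = |A| + |B| - |A intersect B| = 22 + 27 - 13.

Final answer: 36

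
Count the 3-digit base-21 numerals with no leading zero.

Leading digit: 20 options (nonzero). Other 2 digit(s): 21 options each.
Total: 20 x 21^2.

Final answer: 8820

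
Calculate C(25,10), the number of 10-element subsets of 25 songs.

C(25,10) = 25!/(10! x 15!).

Final answer: \binom{25}{10} = 3268760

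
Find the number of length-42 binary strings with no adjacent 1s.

Classify by the final bit: ...0 gives a(n-1) strings, ...01 gives a(n-2) strings. Thus a(n) = a(n-1) + a(n-2) with a(1)=2, a(2)=3.
Computing successive values: a(1)=2, a(2)=3, a(3)=5, a(4)=8, a(5)=13, a(6)=21, a(7)=34, a(8)=55, a(9)=89, a(10)=144, a(11)=233, a(12)=377, a(13)=610, a(14)=987, a(15)=1597, a(16)=2584, a(17)=4181, a(18)=6765, a(19)=10946, a(20)=17711, a(21)=28657, a(22)=46368, a(23)=75025, a(24)=121393, a(25)=196418, a(26)=317811, a(27)=514229, a(28)=832040, a(29)=1346269, a(30)=2178309, a(31)=3524578, a(32)=5702887, a(33)=9227465, a(34)=14930352, a(35)=24157817, a(36)=39088169, a(37)=63245986, a(38)=102334155, a(39)=165580141, a(40)=267914296, a(41)=433494437, a(42)=701408733.

Final answer: 701408733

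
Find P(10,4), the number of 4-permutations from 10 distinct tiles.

P(10,4) = 10!/(10-4)! = 10!/6!.

Final answer: P(10,4) = 5040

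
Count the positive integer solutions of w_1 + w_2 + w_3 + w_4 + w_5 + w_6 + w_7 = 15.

Substitute w'_i = w_i - 1 (so w'_i >= 0). Then sum w'_i = 15 - 7 = 8.
Stars and bars: C(8+7-1, 7-1) = C(14,6).

Final answer: C(14,6) = 3003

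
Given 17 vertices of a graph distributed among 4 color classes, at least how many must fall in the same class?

By pigeonhole with 17 objects and 4 categories: ceiling(17/4).

Final answer: 5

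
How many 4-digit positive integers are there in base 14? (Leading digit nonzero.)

In base 14, the leading digit has 13 choices (1..13); each of the remaining 3 digits has 14 choices.
Total: 13 x 14^3.

Final answer: 35672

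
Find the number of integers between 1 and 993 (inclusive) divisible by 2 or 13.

Multiples of 2: 496. Multiples of 13: 76. Of both (lcm=26): 38.
By inclusion-exclusion: 496 + 76 - 38.

Final answer: 534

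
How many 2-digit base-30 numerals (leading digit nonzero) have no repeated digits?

First digit: 29 (nonzero). Second: 29 (not first). Third: 28, etc.
Total: 29 x 29.

Final answer: 841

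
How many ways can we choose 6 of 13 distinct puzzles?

C(13,6) = 13!/(6! x (13-6)!).

Final answer: C(13,6) = 1716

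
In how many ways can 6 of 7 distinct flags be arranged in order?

P(7,6) = 7!/(7-6)! = 7!/1!.

Final answer: P(7,6) = 5040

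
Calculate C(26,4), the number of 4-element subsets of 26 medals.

C(26,4) = 26!/(4! x 22!).

Final answer: \binom{26}{4} = 14950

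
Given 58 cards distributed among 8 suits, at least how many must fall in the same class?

By pigeonhole with 58 objects and 8 categories: ceiling(58/8).

Final answer: 8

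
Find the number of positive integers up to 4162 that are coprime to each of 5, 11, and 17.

|div by 5|=832, |div by 11|=378, |div by 17|=244.
|div by 5&11|=75, |div by 5&17|=48, |div by 11&17|=22, |div by all|=4.
By inclusion-exclusion, divisible by at least one: 832+378+244-75-48-22+4 = 1313.
Not divisible by any: 4162 - 1313.

Final answer: 2849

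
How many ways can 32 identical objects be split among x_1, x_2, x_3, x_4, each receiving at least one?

Substitute x'_i = x_i - 1 (so x'_i >= 0). Then sum x'_i = 32 - 4 = 28.
Stars and bars: C(28+4-1, 4-1) = C(31,3).

Final answer: C(31,3) = 4495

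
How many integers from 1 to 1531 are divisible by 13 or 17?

Multiples of 13: 117. Multiples of 17: 90. Of both (lcm=221): 6.
By inclusion-exclusion: 117 + 90 - 6.

Final answer: 201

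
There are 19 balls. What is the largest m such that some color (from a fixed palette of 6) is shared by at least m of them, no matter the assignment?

There are 6 possible values for color (from a fixed palette of 6). With 19 balls and 6 categories, by pigeonhole: ceiling(19/6).

Final answer: 4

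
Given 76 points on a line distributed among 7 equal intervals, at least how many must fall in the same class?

By pigeonhole with 76 objects and 7 categories: ceiling(76/7).

Final answer: 11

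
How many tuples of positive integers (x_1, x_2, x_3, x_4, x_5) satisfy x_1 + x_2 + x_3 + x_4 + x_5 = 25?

Substitute x'_i = x_i - 1 (so x'_i >= 0). Then sum x'_i = 25 - 5 = 20.
Stars and bars: C(20+5-1, 5-1) = C(24,4).

Final answer: C(24,4) = 10626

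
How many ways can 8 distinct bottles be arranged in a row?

The number of ways to arrange 8 distinct objects is 8!.

Final answer: 8! = 40320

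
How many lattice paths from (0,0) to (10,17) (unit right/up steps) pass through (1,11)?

Paths (0,0)->(1,11): C(12,11) = 12.
Paths (1,11)->(10,17): C(15,6) = 5005.
By multiplication principle: 12 x 5005.

Final answer: 60060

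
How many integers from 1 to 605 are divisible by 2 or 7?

Multiples of 2: 302. Multiples of 7: 86. Of both (lcm=14): 43.
By inclusion-exclusion: 302 + 86 - 43.

Final answer: 345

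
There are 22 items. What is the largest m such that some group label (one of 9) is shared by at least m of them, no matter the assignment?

There are 9 possible values for group label (one of 9). With 22 items and 9 categories, by pigeonhole: ceiling(22/9).

Final answer: 3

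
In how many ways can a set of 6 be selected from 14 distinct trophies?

C(14,6) = 14!/(6! x (14-6)!).

Final answer: C(14,6) = 3003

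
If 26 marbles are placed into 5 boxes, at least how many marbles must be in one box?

By the pigeonhole principle: ceiling(26/5).

Final answer: 6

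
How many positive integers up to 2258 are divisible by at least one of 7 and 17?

Multiples of 7: 322. Multiples of 17: 132. Of both (lcm=119): 18.
By inclusion-exclusion: 322 + 132 - 18.

Final answer: 436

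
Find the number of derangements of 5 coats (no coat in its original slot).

Derangements satisfy D(n) = (n-1)(D(n-1) + D(n-2)), starting from D(0)=1, D(1)=0.
D(2) = 1 x (0 + 1) = 1
D(3) = 2 x (1 + 0) = 2
D(4) = 3 x (2 + 1) = 9
D(5) = 4 x (D(4) + D(3)) = 4 x (9 + 2)

Final answer: D(5) = 44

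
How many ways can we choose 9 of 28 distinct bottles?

C(28,9) = 28!/(9! x 19!).

Final answer: \binom{28}{9} = 6906900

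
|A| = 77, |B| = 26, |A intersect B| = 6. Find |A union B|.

|A union B| = |A| + |B| - |A intersect B| = 77 + 26 - 6.

Final answer: 97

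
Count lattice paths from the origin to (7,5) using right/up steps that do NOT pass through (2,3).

Total paths to (7,5): C(12,5) = 792.
Paths through (2,3): C(5,3) x C(7,2) = 210.
Avoiding (2,3): 792 - 210.

Final answer: 582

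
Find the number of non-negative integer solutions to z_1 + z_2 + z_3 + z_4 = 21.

Stars and bars with 21 stars and 3 bars:
C(21+4-1, 4-1) = C(24,3).

Final answer: C(24,3) = 2024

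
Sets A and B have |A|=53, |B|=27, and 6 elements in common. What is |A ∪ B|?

|A union B| = |A| + |B| - |A intersect B| = 53 + 27 - 6.

Final answer: 74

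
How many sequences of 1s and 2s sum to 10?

Let f(n) count the ways. The last step is size 1 or 2, so f(n) = f(n-1) + f(n-2) with f(1)=1, f(2)=2.
Building up term by term: f(1)=1, f(2)=2, f(3)=3, f(4)=5, f(5)=8, f(6)=13, f(7)=21, f(8)=34, f(9)=55, f(10)=89.

Final answer: 89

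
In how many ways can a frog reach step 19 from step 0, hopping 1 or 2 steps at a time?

Let f(n) be the number of climbs. Removing the last move (1 or 2 steps) gives f(n) = f(n-1) + f(n-2); base cases f(1)=1, f(2)=2.
Building up term by term: f(1)=1, f(2)=2, f(3)=3, f(4)=5, f(5)=8, f(6)=13, f(7)=21, f(8)=34, f(9)=55, f(10)=89, f(11)=144, f(12)=233, f(13)=377, f(14)=610, f(15)=987, f(16)=1597, f(17)=2584, f(18)=4181, f(19)=6765.

Final answer: 6765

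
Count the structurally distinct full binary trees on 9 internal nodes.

This is counted by the nth Catalan number C_n. Here n = 9.
Using C_0 = 1 and C_(k+1) = C_k x 2(2k+1)/(k+2), build up term by term: C_1=1, C_2=2, C_3=5, C_4=14, C_5=42, C_6=132, C_7=429, C_8=1430, C_9=4862.

Final answer: C_{9} = 4862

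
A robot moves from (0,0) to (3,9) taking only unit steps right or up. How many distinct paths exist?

Each path has 3 right steps and 9 up steps in some order (12 steps total).
Choose which 9 of the 12 steps are up: C(12,9).

Final answer: C(12,9) = 220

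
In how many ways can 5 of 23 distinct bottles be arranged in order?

P(23,5) = 23!/(23-5)! = 23!/18!.

Final answer: P(23,5) = 4037880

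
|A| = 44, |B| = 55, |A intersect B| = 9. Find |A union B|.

|A union B| = |A| + |B| - |A intersect B| = 44 + 55 - 9.

Final answer: 90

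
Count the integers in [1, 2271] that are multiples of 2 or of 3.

Multiples of 2: 1135. Multiples of 3: 757. Of both (lcm=6): 378.
By inclusion-exclusion: 1135 + 757 - 378.

Final answer: 1514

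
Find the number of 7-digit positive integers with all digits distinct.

First digit: 9 (not 0). Second: 9 (not first). Third: 8, etc.
Total: 9 x 9 x 8 x 7 x 6 x 5 x 4.

Final answer: 544320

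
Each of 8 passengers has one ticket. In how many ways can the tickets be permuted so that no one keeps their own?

Derangements satisfy D(n) = (n-1)(D(n-1) + D(n-2)), starting from D(0)=1, D(1)=0.
D(2) = 1 x (0 + 1) = 1
D(3) = 2 x (1 + 0) = 2
D(4) = 3 x (2 + 1) = 9
D(5) = 4 x (9 + 2) = 44
D(6) = 5 x (44 + 9) = 265
D(7) = 6 x (265 + 44) = 1854
D(8) = 7 x (D(7) + D(6)) = 7 x (1854 + 265)

Final answer: D(8) = 14833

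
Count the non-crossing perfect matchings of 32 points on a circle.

This is counted by the nth Catalan number C_n. Here n = 32/2 = 16.
C_n = C(2n,n)/(n+1), so C_{16} = C(32,16)/17 = 601080390/17.

Final answer: C_{16} = 35357670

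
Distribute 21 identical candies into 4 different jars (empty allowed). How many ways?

Stars and bars: C(n+k-1, k-1) = C(24,3).

Final answer: C(24,3) = 2024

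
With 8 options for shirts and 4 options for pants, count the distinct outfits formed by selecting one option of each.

By the multiplication principle: 8 x 4.

Final answer: 32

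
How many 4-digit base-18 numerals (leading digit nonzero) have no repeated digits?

The leading digit has 17 choices (anything but zero); the next has 17 (anything but the first), then 16, and so on, one fewer each time.
Total: 17 x 17 x 16 x 15.

Final answer: 69360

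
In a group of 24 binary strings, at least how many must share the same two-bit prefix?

There are 4 possible values for two-bit prefix. With 24 binary strings and 4 categories, by pigeonhole: ceiling(24/4).

Final answer: 6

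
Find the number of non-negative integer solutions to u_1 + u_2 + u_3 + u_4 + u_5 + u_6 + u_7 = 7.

Stars and bars with 7 stars and 6 bars:
C(7+7-1, 7-1) = C(13,6).

Final answer: C(13,6) = 1716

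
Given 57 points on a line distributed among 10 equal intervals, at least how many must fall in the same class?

By pigeonhole with 57 objects and 10 categories: ceiling(57/10).

Final answer: 6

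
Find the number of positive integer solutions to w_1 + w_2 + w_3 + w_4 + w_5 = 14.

Substitute w'_i = w_i - 1 (so w'_i >= 0). Then sum w'_i = 14 - 5 = 9.
Stars and bars: C(9+5-1, 5-1) = C(13,4).

Final answer: C(13,4) = 715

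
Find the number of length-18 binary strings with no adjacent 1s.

A valid string ends in 0 (append to any length-(n-1) valid string) or in 01 (append to any length-(n-2) valid string), so a(n) = a(n-1) + a(n-2) with a(1)=2, a(2)=3.
Building up term by term: a(1)=2, a(2)=3, a(3)=5, a(4)=8, a(5)=13, a(6)=21, a(7)=34, a(8)=55, a(9)=89, a(10)=144, a(11)=233, a(12)=377, a(13)=610, a(14)=987, a(15)=1597, a(16)=2584, a(17)=4181, a(18)=6765.

Final answer: 6765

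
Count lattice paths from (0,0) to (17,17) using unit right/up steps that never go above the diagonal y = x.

Total monotonic paths to (17,17): C(34,17) = 2333606220.
A path is bad iff it touches y = x + 1; reflecting its initial segment maps bad paths bijectively onto all paths to (16,18), of which there are C(34,18) = 2203961430.
Valid Dyck paths: 2333606220 - 2203961430.
(Check: C(34,17) - C(34,18) = C(34,17)/18, the Catalan number C_{17}.)

Final answer: C_{17} = 129644790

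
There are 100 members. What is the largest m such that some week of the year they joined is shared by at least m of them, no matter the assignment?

There are 52 possible values for week of the year they joined. With 100 members and 52 categories, by pigeonhole: ceiling(100/52).

Final answer: 2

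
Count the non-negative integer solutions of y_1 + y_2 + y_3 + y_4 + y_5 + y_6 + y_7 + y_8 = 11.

Stars and bars with 11 stars and 7 bars:
C(11+8-1, 8-1) = C(18,7).

Final answer: C(18,7) = 31824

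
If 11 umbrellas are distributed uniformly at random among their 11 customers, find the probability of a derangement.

D(n) = (n-1)(D(n-1) + D(n-2)), D(0)=1, D(1)=0.
Building up: D(2)=1, D(3)=2, D(4)=9, D(5)=44, D(6)=265, D(7)=1854, D(8)=14833, D(9)=133496, D(10)=1334961, D(11)=14684570.
Total arrangements: 11! = 39916800.
Probability = D(11)/11! = 1468457/3991680.

Final answer: D(11)/11! = 14684570/39916800 = 0.367879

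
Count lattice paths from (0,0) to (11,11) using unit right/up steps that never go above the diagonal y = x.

Total monotonic paths to (11,11): C(22,11) = 705432.
Paths that cross above y=x (reflection bijection): C(22,12) = 646646.
Valid Dyck paths: 705432 - 646646.
(These counts are the Catalan numbers.)

Final answer: C_{11} = 58786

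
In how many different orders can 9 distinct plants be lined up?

The number of ways to arrange 9 distinct objects is 9!.

Final answer: 9! = 362880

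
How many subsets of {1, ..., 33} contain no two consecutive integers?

Let a(n) count such subsets of {1, ..., n}. Either n is excluded (a(n-1) ways) or n is included, forcing n-1 out (a(n-2) ways), so a(n) = a(n-1) + a(n-2) with a(1)=2, a(2)=3.
Iterating the recurrence: a(1)=2, a(2)=3, a(3)=5, a(4)=8, a(5)=13, a(6)=21, a(7)=34, a(8)=55, a(9)=89, a(10)=144, a(11)=233, a(12)=377, a(13)=610, a(14)=987, a(15)=1597, a(16)=2584, a(17)=4181, a(18)=6765, a(19)=10946, a(20)=17711, a(21)=28657, a(22)=46368, a(23)=75025, a(24)=121393, a(25)=196418, a(26)=317811, a(27)=514229, a(28)=832040, a(29)=1346269, a(30)=2178309, a(31)=3524578, a(32)=5702887, a(33)=9227465.

Final answer: 9227465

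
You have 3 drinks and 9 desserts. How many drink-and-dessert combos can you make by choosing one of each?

By the multiplication principle: 3 x 9.

Final answer: 27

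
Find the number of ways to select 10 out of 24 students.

C(24,10) = 24!/(10! x 14!).

Final answer: \binom{24}{10} = 1961256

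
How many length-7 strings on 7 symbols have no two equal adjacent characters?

First character: 7 choices. Each subsequent: 6 choices (must differ from the previous one).
Total: 7 x 6^6.

Final answer: 7 x 6^{6} = 326592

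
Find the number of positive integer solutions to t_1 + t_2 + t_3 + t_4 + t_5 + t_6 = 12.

Substitute t'_i = t_i - 1 (so t'_i >= 0). Then sum t'_i = 12 - 6 = 6.
Stars and bars: C(6+6-1, 6-1) = C(11,5).

Final answer: C(11,5) = 462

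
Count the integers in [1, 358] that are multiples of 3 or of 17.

Multiples of 3: 119. Multiples of 17: 21. Of both (lcm=51): 7.
By inclusion-exclusion: 119 + 21 - 7.

Final answer: 133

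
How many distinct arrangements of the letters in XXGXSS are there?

Letters (G:1, S:2, X:3). Total letters: 6.
Permutations = 6!/(3! x 2!).

Final answer: 60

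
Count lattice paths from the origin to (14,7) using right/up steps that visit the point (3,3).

Paths (0,0)->(3,3): C(6,3) = 20.
Paths (3,3)->(14,7): C(15,4) = 1365.
By multiplication principle: 20 x 1365.

Final answer: 27300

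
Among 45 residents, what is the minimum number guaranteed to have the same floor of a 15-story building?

There are 15 possible values for floor of a 15-story building. With 45 residents and 15 categories, by pigeonhole: ceiling(45/15).

Final answer: 3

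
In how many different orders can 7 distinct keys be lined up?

The number of ways to arrange 7 distinct objects is 7!.

Final answer: 7! = 5040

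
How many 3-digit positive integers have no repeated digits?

First digit: 9 (not 0). Second: 9 (not first). Third: 8, etc.
Total: 9 x 9 x 8.

Final answer: 648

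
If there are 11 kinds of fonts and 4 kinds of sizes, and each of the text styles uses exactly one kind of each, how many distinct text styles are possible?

By the multiplication principle: 11 x 4.

Final answer: 44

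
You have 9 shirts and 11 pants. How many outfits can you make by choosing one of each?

By the multiplication principle: 9 x 11.

Final answer: 99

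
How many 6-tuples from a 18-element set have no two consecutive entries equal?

First character: 18 choices. Each subsequent: 17 choices (must differ from the previous one).
Total: 18 x 17^5.

Final answer: 18 x 17^{5} = 25557426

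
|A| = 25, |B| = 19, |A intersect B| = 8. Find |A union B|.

|A union B| = |A| + |B| - |A intersect B| = 25 + 19 - 8.

Final answer: 36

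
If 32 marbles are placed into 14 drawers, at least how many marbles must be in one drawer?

By the pigeonhole principle: ceiling(32/14).

Final answer: 3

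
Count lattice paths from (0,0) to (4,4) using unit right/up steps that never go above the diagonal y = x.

Total monotonic paths to (4,4): C(8,4) = 70.
A path is bad iff it touches y = x + 1; reflecting its initial segment maps bad paths bijectively onto all paths to (3,5), of which there are C(8,5) = 56.
Valid Dyck paths: 70 - 56.
(Equivalently, C_{4} = C(8,4)/5 = 70/5.)

Final answer: C_{4} = 14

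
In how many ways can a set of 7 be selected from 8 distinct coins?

C(8,7) = 8!/(7! x (8-7)!).

Final answer: C(8,7) = 8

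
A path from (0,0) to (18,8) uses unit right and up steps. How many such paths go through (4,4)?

Paths (0,0)->(4,4): C(8,4) = 70.
Paths (4,4)->(18,8): C(18,4) = 3060.
By multiplication principle: 70 x 3060.

Final answer: 214200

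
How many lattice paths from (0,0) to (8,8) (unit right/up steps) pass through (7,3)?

Paths (0,0)->(7,3): C(10,3) = 120.
Paths (7,3)->(8,8): C(6,5) = 6.
By multiplication principle: 120 x 6.

Final answer: 720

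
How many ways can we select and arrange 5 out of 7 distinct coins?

P(7,5) = 7!/(7-5)! = 7!/2!.

Final answer: P(7,5) = 2520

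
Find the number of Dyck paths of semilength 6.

Total monotonic paths to (6,6): C(12,6) = 924.
A path is bad iff it touches y = x + 1; reflecting its initial segment maps bad paths bijectively onto all paths to (5,7), of which there are C(12,7) = 792.
Valid Dyck paths: 924 - 792.
(These counts are the Catalan numbers.)

Final answer: C_{6} = 132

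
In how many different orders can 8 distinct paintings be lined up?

The number of ways to arrange 8 distinct objects is 8!.

Final answer: 8! = 40320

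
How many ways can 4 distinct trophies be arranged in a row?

The number of ways to arrange 4 distinct objects is 4!.

Final answer: 4! = 24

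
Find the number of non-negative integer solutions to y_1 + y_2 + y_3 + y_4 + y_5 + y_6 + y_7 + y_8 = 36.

Stars and bars with 36 stars and 7 bars:
C(36+8-1, 8-1) = C(43,7).

Final answer: C(43,7) = 32224114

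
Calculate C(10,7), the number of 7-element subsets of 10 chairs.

C(10,7) = 10!/(7! x (10-7)!).

Final answer: C(10,7) = 120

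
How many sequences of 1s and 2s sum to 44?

Let f(n) count the ways. The last step is size 1 or 2, so f(n) = f(n-1) + f(n-2) with f(1)=1, f(2)=2.
Iterating the recurrence: f(1)=1, f(2)=2, f(3)=3, f(4)=5, f(5)=8, f(6)=13, f(7)=21, f(8)=34, f(9)=55, f(10)=89, f(11)=144, f(12)=233, f(13)=377, f(14)=610, f(15)=987, f(16)=1597, f(17)=2584, f(18)=4181, f(19)=6765, f(20)=10946, f(21)=17711, f(22)=28657, f(23)=46368, f(24)=75025, f(25)=121393, f(26)=196418, f(27)=317811, f(28)=514229, f(29)=832040, f(30)=1346269, f(31)=2178309, f(32)=3524578, f(33)=5702887, f(34)=9227465, f(35)=14930352, f(36)=24157817, f(37)=39088169, f(38)=63245986, f(39)=102334155, f(40)=165580141, f(41)=267914296, f(42)=433494437, f(43)=701408733, f(44)=1134903170.

Final answer: 1134903170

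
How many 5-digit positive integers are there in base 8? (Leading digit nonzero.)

Leading digit: 7 options (nonzero). Other 4 digit(s): 8 options each.
Total: 7 x 8^4.

Final answer: 28672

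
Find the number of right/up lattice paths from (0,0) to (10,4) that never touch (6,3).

Total paths to (10,4): C(14,4) = 1001.
Paths through (6,3): C(9,3) x C(5,1) = 420.
Avoiding (6,3): 1001 - 420.

Final answer: 581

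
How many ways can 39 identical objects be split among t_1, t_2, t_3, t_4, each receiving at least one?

Substitute t'_i = t_i - 1 (so t'_i >= 0). Then sum t'_i = 39 - 4 = 35.
Stars and bars: C(35+4-1, 4-1) = C(38,3).

Final answer: C(38,3) = 8436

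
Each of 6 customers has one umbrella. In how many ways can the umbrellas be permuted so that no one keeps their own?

D(n) = (n-1)(D(n-1) + D(n-2)), D(0)=1, D(1)=0.
D(2) = 1 x (0 + 1) = 1
D(3) = 2 x (1 + 0) = 2
D(4) = 3 x (2 + 1) = 9
D(5) = 4 x (9 + 2) = 44
D(6) = 5 x (D(5) + D(4)) = 5 x (44 + 9)

Final answer: D(6) = 265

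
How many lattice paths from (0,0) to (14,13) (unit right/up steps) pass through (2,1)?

Paths (0,0)->(2,1): C(3,1) = 3.
Paths (2,1)->(14,13): C(24,12) = 2704156.
By multiplication principle: 3 x 2704156.

Final answer: 8112468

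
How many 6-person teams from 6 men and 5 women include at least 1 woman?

Sum over valid woman counts:
C(5,1)C(6,5) = 30
C(5,2)C(6,4) = 150
C(5,3)C(6,3) = 200
C(5,4)C(6,2) = 75
C(5,5)C(6,1) = 6
Total: 30 + 150 + 200 + 75 + 6.

Final answer: 461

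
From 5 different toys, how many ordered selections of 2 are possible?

P(5,2) = 5!/(5-2)! = 5!/3!.

Final answer: P(5,2) = 20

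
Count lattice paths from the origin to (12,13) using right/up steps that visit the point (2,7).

Paths (0,0)->(2,7): C(9,7) = 36.
Paths (2,7)->(12,13): C(16,6) = 8008.
By multiplication principle: 36 x 8008.

Final answer: 288288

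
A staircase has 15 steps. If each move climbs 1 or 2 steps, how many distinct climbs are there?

Let f(n) count the ways. The last step is size 1 or 2, so f(n) = f(n-1) + f(n-2) with f(1)=1, f(2)=2.
Building up term by term: f(1)=1, f(2)=2, f(3)=3, f(4)=5, f(5)=8, f(6)=13, f(7)=21, f(8)=34, f(9)=55, f(10)=89, f(11)=144, f(12)=233, f(13)=377, f(14)=610, f(15)=987.

Final answer: 987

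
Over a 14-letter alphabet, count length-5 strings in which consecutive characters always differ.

First character: 14 choices. Each subsequent: 13 choices (must differ from the previous one).
Total: 14 x 13^4.

Final answer: 14 x 13^{4} = 399854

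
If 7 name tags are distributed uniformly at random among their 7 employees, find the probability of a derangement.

Derangements satisfy D(n) = (n-1)(D(n-1) + D(n-2)), starting from D(0)=1, D(1)=0.
Building up: D(2)=1, D(3)=2, D(4)=9, D(5)=44, D(6)=265, D(7)=1854.
Total arrangements: 7! = 5040.
Probability = D(7)/7! = 103/280.

Final answer: D(7)/7! = 1854/5040 = 0.367857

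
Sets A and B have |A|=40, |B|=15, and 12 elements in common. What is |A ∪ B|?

|A union B| = |A| + |B| - |A intersect B| = 40 + 15 - 12.

Final answer: 43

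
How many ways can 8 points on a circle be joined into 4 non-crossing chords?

This is a standard Catalan-number count: the answer is C_n. Here n = 8/2 = 4.
Using C_0 = 1 and C_(k+1) = C_k x 2(2k+1)/(k+2), build up term by term: C_1=1, C_2=2, C_3=5, C_4=14.

Final answer: C_{4} = 14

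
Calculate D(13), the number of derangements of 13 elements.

Use the recurrence D(n) = (n-1)(D(n-1) + D(n-2)) with D(0)=1, D(1)=0.
D(2) = 1 x (0 + 1) = 1
D(3) = 2 x (1 + 0) = 2
D(4) = 3 x (2 + 1) = 9
D(5) = 4 x (9 + 2) = 44
D(6) = 5 x (44 + 9) = 265
D(7) = 6 x (265 + 44) = 1854
D(8) = 7 x (1854 + 265) = 14833
D(9) = 8 x (14833 + 1854) = 133496
D(10) = 9 x (133496 + 14833) = 1334961
D(11) = 10 x (1334961 + 133496) = 14684570
D(12) = 11 x (14684570 + 1334961) = 176214841
D(13) = 12 x (D(12) + D(11)) = 12 x (176214841 + 14684570)

Final answer: D(13) = 2290792932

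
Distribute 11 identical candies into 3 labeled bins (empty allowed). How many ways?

Stars and bars: C(n+k-1, k-1) = C(13,2).

Final answer: C(13,2) = 78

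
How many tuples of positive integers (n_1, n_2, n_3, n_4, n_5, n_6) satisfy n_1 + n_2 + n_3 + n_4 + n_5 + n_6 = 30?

Substitute n'_i = n_i - 1 (so n'_i >= 0). Then sum n'_i = 30 - 6 = 24.
Stars and bars: C(24+6-1, 6-1) = C(29,5).

Final answer: C(29,5) = 118755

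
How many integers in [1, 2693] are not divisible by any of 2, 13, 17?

|div by 2|=1346, |div by 13|=207, |div by 17|=158.
|div by 2&13|=103, |div by 2&17|=79, |div by 13&17|=12, |div by all|=6.
By inclusion-exclusion, divisible by at least one: 1346+207+158-103-79-12+6 = 1523.
Not divisible by any: 2693 - 1523.

Final answer: 1170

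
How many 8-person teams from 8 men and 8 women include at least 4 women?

Sum over valid woman counts:
C(8,4)C(8,4) = 4900
C(8,5)C(8,3) = 3136
C(8,6)C(8,2) = 784
C(8,7)C(8,1) = 64
C(8,8)C(8,0) = 1
Total: 4900 + 3136 + 784 + 64 + 1.

Final answer: 8885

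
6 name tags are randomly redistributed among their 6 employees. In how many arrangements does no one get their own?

Derangements satisfy D(n) = (n-1)(D(n-1) + D(n-2)), starting from D(0)=1, D(1)=0.
D(2) = 1 x (0 + 1) = 1
D(3) = 2 x (1 + 0) = 2
D(4) = 3 x (2 + 1) = 9
D(5) = 4 x (9 + 2) = 44
D(6) = 5 x (D(5) + D(4)) = 5 x (44 + 9)

Final answer: D(6) = 265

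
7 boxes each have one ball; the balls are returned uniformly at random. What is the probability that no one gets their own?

Derangements satisfy D(n) = (n-1)(D(n-1) + D(n-2)), starting from D(0)=1, D(1)=0.
Building up: D(2)=1, D(3)=2, D(4)=9, D(5)=44, D(6)=265, D(7)=1854.
Total arrangements: 7! = 5040.
Probability = D(7)/7! = 103/280.

Final answer: D(7)/7! = 1854/5040 = 0.367857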